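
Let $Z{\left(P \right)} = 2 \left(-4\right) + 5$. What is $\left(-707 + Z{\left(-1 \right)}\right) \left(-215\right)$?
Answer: $152650$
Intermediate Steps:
$Z{\left(P \right)} = -3$ ($Z{\left(P \right)} = -8 + 5 = -3$)
$\left(-707 + Z{\left(-1 \right)}\right) \left(-215\right) = \left(-707 - 3\right) \left(-215\right) = \left(-710\right) \left(-215\right) = 152650$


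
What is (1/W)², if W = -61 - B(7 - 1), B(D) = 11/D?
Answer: 36/142129 ≈ 0.00025329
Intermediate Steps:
W = -377/6 (W = -61 - 11/(7 - 1) = -61 - 11/6 = -377/6 ≈ -62.833)
(1/W)² = (1/(-377/6))² = (-6/377)² = 36/142129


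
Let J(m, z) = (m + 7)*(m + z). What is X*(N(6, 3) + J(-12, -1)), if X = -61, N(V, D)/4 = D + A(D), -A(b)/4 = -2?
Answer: -6649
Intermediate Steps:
A(b) = 8 (A(b) = -4*(-2) = 8)
J(m, z) = (7 + m)*(m + z)
N(V, D) = 32 + 4*D (N(V, D) = 4*(D + 8) = 4*(8 + D) = 32 + 4*D)
X*(N(6, 3) + J(-12, -1)) = -61*((32 + 4*3) + ((-12)² + 7*(-12) + 7*(-1) - 12*(-1))) = -61*((32 + 12) + (144 - 84 - 7 + 12)) = -61*(44 + 65) = -61*109 = -6649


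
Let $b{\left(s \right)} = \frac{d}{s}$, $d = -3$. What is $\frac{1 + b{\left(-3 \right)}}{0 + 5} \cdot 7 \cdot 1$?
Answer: $\frac{14}{5} \approx 2.8$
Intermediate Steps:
$b{\left(s \right)} = - \frac{3}{s}$
$\frac{1 + b{\left(-3 \right)}}{0 + 5} \cdot 7 \cdot 1 = \frac{1 - \frac{3}{-3}}{0 + 5} \cdot 7 \cdot 1 = \frac{1 - -1}{5} \cdot 7 \cdot 1 = \left(1 + 1\right) \frac{1}{5} \cdot 7 \cdot 1 = 2 \cdot \frac{1}{5} \cdot 7 \cdot 1 = \frac{2}{5} \cdot 7 \cdot 1 = \frac{14}{5} \cdot 1 = \frac{14}{5}$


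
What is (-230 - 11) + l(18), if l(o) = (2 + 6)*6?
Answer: -193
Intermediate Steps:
l(o) = 48 (l(o) = 8*6 = 48)
(-230 - 11) + l(18) = (-230 - 11) + 48 = -241 + 48 = -193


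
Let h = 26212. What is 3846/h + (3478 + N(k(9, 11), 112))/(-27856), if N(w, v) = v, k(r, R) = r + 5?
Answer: 1629137/91270184 ≈ 0.017850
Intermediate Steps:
k(r, R) = 5 + r
3846/h + (3478 + N(k(9, 11), 112))/(-27856) = 3846/26212 + (3478 + 112)/(-27856) = 3846*(1/26212) + 3590*(-1/27856) = 1923/13106 - 1795/13928 = 1629137/91270184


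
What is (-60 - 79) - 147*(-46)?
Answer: 6623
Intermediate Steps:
(-60 - 79) - 147*(-46) = -139 + 6762 = 6623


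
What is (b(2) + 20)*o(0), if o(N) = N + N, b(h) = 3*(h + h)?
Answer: 0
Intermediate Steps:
b(h) = 6*h (b(h) = 3*(2*h) = 6*h)
o(N) = 2*N
(b(2) + 20)*o(0) = (6*2 + 20)*(2*0) = (12 + 20)*0 = 32*0 = 0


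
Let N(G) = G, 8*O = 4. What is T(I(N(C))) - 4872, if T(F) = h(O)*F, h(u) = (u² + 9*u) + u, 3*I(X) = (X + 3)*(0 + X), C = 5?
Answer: -4802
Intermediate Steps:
O = ½ (O = (⅛)*4 = ½ ≈ 0.50000)
I(X) = X*(3 + X)/3 (I(X) = ((X + 3)*(0 + X))/3 = ((3 + X)*X)/3 = (X*(3 + X))/3 = X*(3 + X)/3)
h(u) = u² + 10*u
T(F) = 21*F/4 (T(F) = ((10 + ½)/2)*F = ((½)*(21/2))*F = 21*F/4)
T(I(N(C))) - 4872 = 21*((⅓)*5*(3 + 5))/4 - 4872 = 21*((⅓)*5*8)/4 - 4872 = (21/4)*(40/3) - 4872 = 70 - 4872 = -4802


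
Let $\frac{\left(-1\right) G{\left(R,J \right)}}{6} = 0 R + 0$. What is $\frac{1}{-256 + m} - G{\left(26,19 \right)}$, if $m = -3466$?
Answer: $- \frac{1}{3722} \approx -0.00026867$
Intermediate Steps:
$G{\left(R,J \right)} = 0$ ($G{\left(R,J \right)} = - 6 \left(0 R + 0\right) = - 6 \left(0 + 0\right) = \left(-6\right) 0 = 0$)
$\frac{1}{-256 + m} - G{\left(26,19 \right)} = \frac{1}{-256 - 3466} - 0 = \frac{1}{-3722} + 0 = - \frac{1}{3722} + 0 = - \frac{1}{3722}$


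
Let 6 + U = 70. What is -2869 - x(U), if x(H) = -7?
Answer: -2862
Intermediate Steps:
U = 64 (U = -6 + 70 = 64)
-2869 - x(U) = -2869 - 1*(-7) = -2869 + 7 = -2862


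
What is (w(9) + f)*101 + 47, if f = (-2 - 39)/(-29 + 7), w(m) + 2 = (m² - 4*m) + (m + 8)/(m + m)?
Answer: 462688/99 ≈ 4673.6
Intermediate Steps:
w(m) = -2 + m² - 4*m + (8 + m)/(2*m) (w(m) = -2 + ((m² - 4*m) + (m + 8)/(m + m)) = -2 + ((m² - 4*m) + (8 + m)/((2*m))) = -2 + ((m² - 4*m) + (8 + m)*(1/(2*m))) = -2 + ((m² - 4*m) + (8 + m)/(2*m)) = -2 + (m² - 4*m + (8 + m)/(2*m)) = -2 + m² - 4*m + (8 + m)/(2*m))
f = 41/22 (f = -41/(-22) = -41*(-1/22) = 41/22 ≈ 1.8636)
(w(9) + f)*101 + 47 = ((-3/2 + 9² - 4*9 + 4/9) + 41/22)*101 + 47 = ((-3/2 + 81 - 36 + 4*(⅑)) + 41/22)*101 + 47 = ((-3/2 + 81 - 36 + 4/9) + 41/22)*101 + 47 = (791/18 + 41/22)*101 + 47 = (4535/99)*101 + 47 = 458035/99 + 47 = 462688/99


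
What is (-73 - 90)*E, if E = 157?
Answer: -25591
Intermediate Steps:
(-73 - 90)*E = (-73 - 90)*157 = -163*157 = -25591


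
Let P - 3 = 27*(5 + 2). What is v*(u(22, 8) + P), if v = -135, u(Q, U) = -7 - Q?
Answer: -22005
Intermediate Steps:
P = 192 (P = 3 + 27*(5 + 2) = 3 + 27*7 = 3 + 189 = 192)
v*(u(22, 8) + P) = -135*((-7 - 1*22) + 192) = -135*((-7 - 22) + 192) = -135*(-29 + 192) = -135*163 = -22005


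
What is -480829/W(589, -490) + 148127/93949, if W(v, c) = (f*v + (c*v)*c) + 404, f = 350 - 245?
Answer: 20912004754202/13292012467401 ≈ 1.5733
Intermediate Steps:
f = 105
W(v, c) = 404 + 105*v + v*c² (W(v, c) = (105*v + (c*v)*c) + 404 = (105*v + v*c²) + 404 = 404 + 105*v + v*c²)
-480829/W(589, -490) + 148127/93949 = -480829/(404 + 105*589 + 589*(-490)²) + 148127/93949 = -480829/(404 + 61845 + 589*240100) + 148127*(1/93949) = -480829/(404 + 61845 + 141418900) + 148127/93949 = -480829/141481149 + 148127/93949 = 20912004754202/13292012467401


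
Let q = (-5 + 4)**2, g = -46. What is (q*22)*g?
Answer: -1012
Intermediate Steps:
q = 1 (q = (-1)**2 = 1)
(q*22)*g = (1*22)*(-46) = 22*(-46) = -1012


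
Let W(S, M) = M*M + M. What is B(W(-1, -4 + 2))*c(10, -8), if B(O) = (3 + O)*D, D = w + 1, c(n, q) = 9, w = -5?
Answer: -180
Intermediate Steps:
D = -4 (D = -5 + 1 = -4)
W(S, M) = M + M**2 (W(S, M) = M**2 + M = M + M**2)
B(O) = -12 - 4*O (B(O) = (3 + O)*(-4) = -12 - 4*O)
B(W(-1, -4 + 2))*c(10, -8) = (-12 - 4*(-4 + 2)*(1 + (-4 + 2)))*9 = (-12 - (-8)*(1 - 2))*9 = (-12 - (-8)*(-1))*9 = (-12 - 4*2)*9 = (-12 - 8)*9 = -20*9 = -180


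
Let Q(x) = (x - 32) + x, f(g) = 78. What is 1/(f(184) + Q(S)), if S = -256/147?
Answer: 147/6250 ≈ 0.023520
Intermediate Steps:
S = -256/147 (S = -256*1/147 = -256/147 ≈ -1.7415)
Q(x) = -32 + 2*x (Q(x) = (-32 + x) + x = -32 + 2*x)
1/(f(184) + Q(S)) = 1/(78 + (-32 + 2*(-256/147))) = 1/(78 + (-32 - 512/147)) = 1/(78 - 5216/147) = 1/(6250/147) = 147/6250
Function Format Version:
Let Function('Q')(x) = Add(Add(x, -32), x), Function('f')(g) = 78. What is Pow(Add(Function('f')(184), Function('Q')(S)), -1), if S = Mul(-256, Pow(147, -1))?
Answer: Rational(147, 6250) ≈ 0.023520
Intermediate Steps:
S = Rational(-256, 147) (S = Mul(-256, Rational(1, 147)) = Rational(-256, 147) ≈ -1.7415)
Function('Q')(x) = Add(-32, Mul(2, x)) (Function('Q')(x) = Add(Add(-32, x), x) = Add(-32, Mul(2, x)))
Pow(Add(Function('f')(184), Function('Q')(S)), -1) = Pow(Add(78, Add(-32, Mul(2, Rational(-256, 147)))), -1) = Pow(Add(78, Add(-32, Rational(-512, 147))), -1) = Pow(Add(78, Rational(-5216, 147)), -1) = Pow(Rational(6250, 147), -1) = Rational(147, 6250)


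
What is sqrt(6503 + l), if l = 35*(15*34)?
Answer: 7*sqrt(497) ≈ 156.05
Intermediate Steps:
l = 17850 (l = 35*510 = 17850)
sqrt(6503 + l) = sqrt(6503 + 17850) = sqrt(24353) = 7*sqrt(497)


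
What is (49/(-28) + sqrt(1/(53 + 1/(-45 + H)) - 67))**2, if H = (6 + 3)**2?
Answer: (13363 - 4*I*sqrt(244098103))**2/58308496 ≈ -63.919 - 28.645*I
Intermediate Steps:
H = 81 (H = 9**2 = 81)
(49/(-28) + sqrt(1/(53 + 1/(-45 + H)) - 67))**2 = (49/(-28) + sqrt(1/(53 + 1/(-45 + 81)) - 67))**2 = (49*(-1/28) + sqrt(1/(53 + 1/36) - 67))**2 = (-7/4 + sqrt(1/(53 + 1/36) - 67))**2 = (-7/4 + sqrt(1/(1909/36) - 67))**2 = (-7/4 + sqrt(36/1909 - 67))**2 = (-7/4 + sqrt(-127867/1909))**2 = (-7/4 + I*sqrt(244098103)/1909)**2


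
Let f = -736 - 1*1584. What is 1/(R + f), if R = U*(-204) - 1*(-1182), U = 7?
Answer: -1/2566 ≈ -0.00038971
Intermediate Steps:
f = -2320 (f = -736 - 1584 = -2320)
R = -246 (R = 7*(-204) - 1*(-1182) = -1428 + 1182 = -246)
1/(R + f) = 1/(-246 - 2320) = 1/(-2566) = -1/2566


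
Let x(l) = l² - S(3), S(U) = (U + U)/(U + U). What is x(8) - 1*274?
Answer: -211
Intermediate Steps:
S(U) = 1 (S(U) = (2*U)/((2*U)) = (2*U)*(1/(2*U)) = 1)
x(l) = -1 + l² (x(l) = l² - 1*1 = l² - 1 = -1 + l²)
x(8) - 1*274 = (-1 + 8²) - 1*274 = (-1 + 64) - 274 = 63 - 274 = -211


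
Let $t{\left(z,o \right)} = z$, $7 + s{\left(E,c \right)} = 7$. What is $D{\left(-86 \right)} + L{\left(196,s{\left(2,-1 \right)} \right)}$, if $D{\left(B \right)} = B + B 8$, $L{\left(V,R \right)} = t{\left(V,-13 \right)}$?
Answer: $-578$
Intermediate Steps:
$s{\left(E,c \right)} = 0$ ($s{\left(E,c \right)} = -7 + 7 = 0$)
$L{\left(V,R \right)} = V$
$D{\left(B \right)} = 9 B$ ($D{\left(B \right)} = B + 8 B = 9 B$)
$D{\left(-86 \right)} + L{\left(196,s{\left(2,-1 \right)} \right)} = 9 \left(-86\right) + 196 = -774 + 196 = -578$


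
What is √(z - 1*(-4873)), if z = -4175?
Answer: √698 ≈ 26.420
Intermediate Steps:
√(z - 1*(-4873)) = √(-4175 - 1*(-4873)) = √(-4175 + 4873) = √698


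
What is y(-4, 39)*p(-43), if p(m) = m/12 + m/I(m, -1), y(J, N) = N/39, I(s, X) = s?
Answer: -31/12 ≈ -2.5833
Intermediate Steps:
y(J, N) = N/39 (y(J, N) = N*(1/39) = N/39)
p(m) = 1 + m/12 (p(m) = m/12 + m/m = m*(1/12) + 1 = m/12 + 1 = 1 + m/12)
y(-4, 39)*p(-43) = ((1/39)*39)*(1 + (1/12)*(-43)) = 1*(1 - 43/12) = 1*(-31/12) = -31/12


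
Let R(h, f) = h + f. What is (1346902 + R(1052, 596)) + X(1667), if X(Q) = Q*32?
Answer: 1401894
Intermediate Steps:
X(Q) = 32*Q
R(h, f) = f + h
(1346902 + R(1052, 596)) + X(1667) = (1346902 + (596 + 1052)) + 32*1667 = (1346902 + 1648) + 53344 = 1348550 + 53344 = 1401894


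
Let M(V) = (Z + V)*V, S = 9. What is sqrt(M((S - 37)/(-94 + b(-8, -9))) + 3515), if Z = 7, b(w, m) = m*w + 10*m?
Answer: sqrt(56269)/4 ≈ 59.303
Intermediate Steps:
b(w, m) = 10*m + m*w
M(V) = V*(7 + V) (M(V) = (7 + V)*V = V*(7 + V))
sqrt(M((S - 37)/(-94 + b(-8, -9))) + 3515) = sqrt(((9 - 37)/(-94 - 9*(10 - 8)))*(7 + (9 - 37)/(-94 - 9*(10 - 8))) + 3515) = sqrt((-28/(-94 - 9*2))*(7 - 28/(-94 - 9*2)) + 3515) = sqrt((-28/(-94 - 18))*(7 - 28/(-94 - 18)) + 3515) = sqrt((-28/(-112))*(7 - 28/(-112)) + 3515) = sqrt((-28*(-1/112))*(7 - 28*(-1/112)) + 3515) = sqrt((7 + 1/4)/4 + 3515) = sqrt((1/4)*(29/4) + 3515) = sqrt(29/16 + 3515) = sqrt(56269/16) = sqrt(56269)/4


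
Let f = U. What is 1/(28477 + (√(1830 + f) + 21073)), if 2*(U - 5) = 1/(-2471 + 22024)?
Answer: 1937702300/96013077205489 - 3*√311803048574/96013077205489 ≈ 2.0164e-5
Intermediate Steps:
U = 195531/39106 (U = 5 + 1/(2*(-2471 + 22024)) = 5 + (½)/19553 = 5 + (½)*(1/19553) = 5 + 1/39106 = 195531/39106 ≈ 5.0000)
f = 195531/39106 ≈ 5.0000
1/(28477 + (√(1830 + f) + 21073)) = 1/(28477 + (√(1830 + 195531/39106) + 21073)) = 1/(28477 + (√(71759511/39106) + 21073)) = 1/(28477 + (3*√311803048574/39106 + 21073)) = 1/(28477 + (21073 + 3*√311803048574/39106)) = 1/(49550 + 3*√311803048574/39106)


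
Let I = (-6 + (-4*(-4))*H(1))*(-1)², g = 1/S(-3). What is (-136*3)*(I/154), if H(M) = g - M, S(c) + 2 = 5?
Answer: 3400/77 ≈ 44.156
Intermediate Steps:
S(c) = 3 (S(c) = -2 + 5 = 3)
g = ⅓ (g = 1/3 = ⅓ ≈ 0.33333)
H(M) = ⅓ - M
I = -50/3 (I = (-6 + (-4*(-4))*(⅓ - 1*1))*(-1)² = (-6 + 16*(⅓ - 1))*1 = (-6 + 16*(-⅔))*1 = (-6 - 32/3)*1 = -50/3*1 = -50/3 ≈ -16.667)
(-136*3)*(I/154) = (-136*3)*(-50/3/154) = -(-6800)/154 = -408*(-25/231) = 3400/77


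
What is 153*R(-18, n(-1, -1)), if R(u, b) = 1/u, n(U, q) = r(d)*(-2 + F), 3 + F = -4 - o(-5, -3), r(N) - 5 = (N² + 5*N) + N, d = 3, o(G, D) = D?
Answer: -17/2 ≈ -8.5000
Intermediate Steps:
r(N) = 5 + N² + 6*N (r(N) = 5 + ((N² + 5*N) + N) = 5 + (N² + 6*N) = 5 + N² + 6*N)
F = -4 (F = -3 + (-4 - 1*(-3)) = -3 + (-4 + 3) = -3 - 1 = -4)
n(U, q) = -192 (n(U, q) = (5 + 3² + 6*3)*(-2 - 4) = (5 + 9 + 18)*(-6) = 32*(-6) = -192)
153*R(-18, n(-1, -1)) = 153/(-18) = 153*(-1/18) = -17/2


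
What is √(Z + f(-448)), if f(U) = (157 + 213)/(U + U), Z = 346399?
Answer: √1086305969/56 ≈ 588.56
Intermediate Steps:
f(U) = 185/U (f(U) = 370/((2*U)) = 370*(1/(2*U)) = 185/U)
√(Z + f(-448)) = √(346399 + 185/(-448)) = √(346399 + 185*(-1/448)) = √(346399 - 185/448) = √(155186567/448) = √1086305969/56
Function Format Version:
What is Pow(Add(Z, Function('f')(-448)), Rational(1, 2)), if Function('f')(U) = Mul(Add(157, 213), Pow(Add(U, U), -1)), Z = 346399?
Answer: Mul(Rational(1, 56), Pow(1086305969, Rational(1, 2))) ≈ 588.56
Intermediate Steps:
Function('f')(U) = Mul(185, Pow(U, -1)) (Function('f')(U) = Mul(370, Pow(Mul(2, U), -1)) = Mul(370, Mul(Rational(1, 2), Pow(U, -1))) = Mul(185, Pow(U, -1)))
Pow(Add(Z, Function('f')(-448)), Rational(1, 2)) = Pow(Add(346399, Mul(185, Pow(-448, -1))), Rational(1, 2)) = Pow(Add(346399, Mul(185, Rational(-1, 448))), Rational(1, 2)) = Pow(Add(346399, Rational(-185, 448)), Rational(1, 2)) = Pow(Rational(155186567, 448), Rational(1, 2)) = Mul(Rational(1, 56), Pow(1086305969, Rational(1, 2)))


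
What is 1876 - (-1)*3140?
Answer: 5016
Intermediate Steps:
1876 - (-1)*3140 = 1876 - 1*(-3140) = 1876 + 3140 = 5016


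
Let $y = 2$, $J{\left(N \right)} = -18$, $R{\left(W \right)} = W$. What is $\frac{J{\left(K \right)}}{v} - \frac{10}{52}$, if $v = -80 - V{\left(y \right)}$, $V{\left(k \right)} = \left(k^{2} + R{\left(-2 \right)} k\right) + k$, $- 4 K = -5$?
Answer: $\frac{29}{1066} \approx 0.027205$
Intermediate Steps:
$K = \frac{5}{4}$ ($K = \left(- \frac{1}{4}\right) \left(-5\right) = \frac{5}{4} \approx 1.25$)
$V{\left(k \right)} = k^{2} - k$ ($V{\left(k \right)} = \left(k^{2} - 2 k\right) + k = k^{2} - k$)
$v = -82$ ($v = -80 - 2 \left(-1 + 2\right) = -80 - 2 \cdot 1 = -80 - 2 = -82$)
$\frac{J{\left(K \right)}}{v} - \frac{10}{52} = - \frac{18}{-82} - \frac{10}{52} = \left(-18\right) \left(- \frac{1}{82}\right) - \frac{5}{26} = \frac{9}{41} - \frac{5}{26} = \frac{29}{1066}$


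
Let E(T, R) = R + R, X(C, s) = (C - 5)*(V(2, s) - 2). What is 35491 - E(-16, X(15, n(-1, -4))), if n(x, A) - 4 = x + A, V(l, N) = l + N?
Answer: 35511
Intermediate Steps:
V(l, N) = N + l
n(x, A) = 4 + A + x (n(x, A) = 4 + (x + A) = 4 + (A + x) = 4 + A + x)
X(C, s) = s*(-5 + C) (X(C, s) = (C - 5)*((s + 2) - 2) = (-5 + C)*((2 + s) - 2) = (-5 + C)*s = s*(-5 + C))
E(T, R) = 2*R
35491 - E(-16, X(15, n(-1, -4))) = 35491 - 2*(4 - 4 - 1)*(-5 + 15) = 35491 - 2*(-1*10) = 35491 - 2*(-10) = 35491 - 1*(-20) = 35491 + 20 = 35511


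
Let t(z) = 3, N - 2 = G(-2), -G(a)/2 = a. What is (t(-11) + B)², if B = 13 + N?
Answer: 484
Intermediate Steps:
G(a) = -2*a
N = 6 (N = 2 - 2*(-2) = 2 + 4 = 6)
B = 19 (B = 13 + 6 = 19)
(t(-11) + B)² = (3 + 19)² = 22² = 484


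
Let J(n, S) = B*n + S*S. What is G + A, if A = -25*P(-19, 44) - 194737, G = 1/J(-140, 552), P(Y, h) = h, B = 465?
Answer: -46923328547/239604 ≈ -1.9584e+5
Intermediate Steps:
J(n, S) = S² + 465*n (J(n, S) = 465*n + S*S = 465*n + S² = S² + 465*n)
G = 1/239604 (G = 1/(552² + 465*(-140)) = 1/(304704 - 65100) = 1/239604 ≈ 4.1736e-6)
A = -195837 (A = -25*44 - 194737 = -1100 - 194737 = -195837)
G + A = 1/239604 - 195837 = -46923328547/239604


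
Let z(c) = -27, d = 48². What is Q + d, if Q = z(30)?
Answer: 2277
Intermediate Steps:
d = 2304
Q = -27
Q + d = -27 + 2304 = 2277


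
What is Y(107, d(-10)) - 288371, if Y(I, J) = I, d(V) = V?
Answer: -288264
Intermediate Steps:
Y(107, d(-10)) - 288371 = 107 - 288371 = -288264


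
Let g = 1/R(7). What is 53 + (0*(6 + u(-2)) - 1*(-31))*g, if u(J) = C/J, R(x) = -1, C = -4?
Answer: 22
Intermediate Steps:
u(J) = -4/J
g = -1 (g = 1/(-1) = -1)
53 + (0*(6 + u(-2)) - 1*(-31))*g = 53 + (0*(6 - 4/(-2)) - 1*(-31))*(-1) = 53 + (0*(6 - 4*(-½)) + 31)*(-1) = 53 + (0*(6 + 2) + 31)*(-1) = 53 + (0*8 + 31)*(-1) = 53 + (0 + 31)*(-1) = 53 + 31*(-1) = 53 - 31 = 22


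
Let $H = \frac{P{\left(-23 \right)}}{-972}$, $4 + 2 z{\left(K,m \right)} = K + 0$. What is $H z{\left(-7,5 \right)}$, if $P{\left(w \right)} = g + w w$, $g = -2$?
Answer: $\frac{5797}{1944} \approx 2.982$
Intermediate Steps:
$z{\left(K,m \right)} = -2 + \frac{K}{2}$ ($z{\left(K,m \right)} = -2 + \frac{K + 0}{2} = -2 + \frac{K}{2}$)
$P{\left(w \right)} = -2 + w^{2}$ ($P{\left(w \right)} = -2 + w w = -2 + w^{2}$)
$H = - \frac{527}{972}$ ($H = \frac{-2 + \left(-23\right)^{2}}{-972} = \left(-2 + 529\right) \left(- \frac{1}{972}\right) = 527 \left(- \frac{1}{972}\right) = - \frac{527}{972} \approx -0.54218$)
$H z{\left(-7,5 \right)} = - \frac{527 \left(-2 + \frac{1}{2} \left(-7\right)\right)}{972} = - \frac{527 \left(-2 - \frac{7}{2}\right)}{972} = \left(- \frac{527}{972}\right) \left(- \frac{11}{2}\right) = \frac{5797}{1944}$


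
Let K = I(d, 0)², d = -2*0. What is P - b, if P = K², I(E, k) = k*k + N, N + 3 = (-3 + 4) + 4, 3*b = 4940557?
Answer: -4940509/3 ≈ -1.6468e+6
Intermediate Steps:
d = 0
b = 4940557/3 (b = (⅓)*4940557 = 4940557/3 ≈ 1.6469e+6)
N = 2 (N = -3 + ((-3 + 4) + 4) = -3 + (1 + 4) = -3 + 5 = 2)
I(E, k) = 2 + k² (I(E, k) = k*k + 2 = k² + 2 = 2 + k²)
K = 4 (K = (2 + 0²)² = (2 + 0)² = 2² = 4)
P = 16 (P = 4² = 16)
P - b = 16 - 1*4940557/3 = 16 - 4940557/3 = -4940509/3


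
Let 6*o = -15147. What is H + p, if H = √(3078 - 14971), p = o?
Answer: -5049/2 + I*√11893 ≈ -2524.5 + 109.06*I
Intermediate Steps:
o = -5049/2 (o = (⅙)*(-15147) = -5049/2 ≈ -2524.5)
p = -5049/2 ≈ -2524.5
H = I*√11893 (H = √(-11893) = I*√11893 ≈ 109.06*I)
H + p = I*√11893 - 5049/2 = -5049/2 + I*√11893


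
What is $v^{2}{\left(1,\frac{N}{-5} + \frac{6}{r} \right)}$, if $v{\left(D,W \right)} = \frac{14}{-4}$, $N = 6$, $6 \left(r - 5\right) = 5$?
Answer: $\frac{49}{4} \approx 12.25$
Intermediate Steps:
$r = \frac{35}{6}$ ($r = 5 + \frac{1}{6} \cdot 5 = 5 + \frac{5}{6} = \frac{35}{6} \approx 5.8333$)
$v{\left(D,W \right)} = - \frac{7}{2}$ ($v{\left(D,W \right)} = 14 \left(- \frac{1}{4}\right) = - \frac{7}{2}$)
$v^{2}{\left(1,\frac{N}{-5} + \frac{6}{r} \right)} = \left(- \frac{7}{2}\right)^{2} = \frac{49}{4}$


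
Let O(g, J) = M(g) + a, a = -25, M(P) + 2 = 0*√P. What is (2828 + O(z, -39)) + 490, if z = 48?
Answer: 3291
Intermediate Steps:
M(P) = -2 (M(P) = -2 + 0*√P = -2 + 0 = -2)
O(g, J) = -27 (O(g, J) = -2 - 25 = -27)
(2828 + O(z, -39)) + 490 = (2828 - 27) + 490 = 2801 + 490 = 3291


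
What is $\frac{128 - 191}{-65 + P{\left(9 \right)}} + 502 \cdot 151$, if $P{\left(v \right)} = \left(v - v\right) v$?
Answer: $\frac{4927193}{65} \approx 75803.0$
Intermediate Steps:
$P{\left(v \right)} = 0$ ($P{\left(v \right)} = 0 v = 0$)
$\frac{128 - 191}{-65 + P{\left(9 \right)}} + 502 \cdot 151 = \frac{128 - 191}{-65 + 0} + 502 \cdot 151 = - \frac{63}{-65} + 75802 = \left(-63\right) \left(- \frac{1}{65}\right) + 75802 = \frac{63}{65} + 75802 = \frac{4927193}{65}$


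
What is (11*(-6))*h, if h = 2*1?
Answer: -132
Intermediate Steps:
h = 2
(11*(-6))*h = (11*(-6))*2 = -66*2 = -132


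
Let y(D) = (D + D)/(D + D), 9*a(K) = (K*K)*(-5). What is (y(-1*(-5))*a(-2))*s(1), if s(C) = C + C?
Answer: -40/9 ≈ -4.4444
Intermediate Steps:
a(K) = -5*K²/9 (a(K) = ((K*K)*(-5))/9 = (K²*(-5))/9 = (-5*K²)/9 = -5*K²/9)
s(C) = 2*C
y(D) = 1 (y(D) = (2*D)/((2*D)) = (2*D)*(1/(2*D)) = 1)
(y(-1*(-5))*a(-2))*s(1) = (1*(-5/9*(-2)²))*(2*1) = (1*(-5/9*4))*2 = (1*(-20/9))*2 = -20/9*2 = -40/9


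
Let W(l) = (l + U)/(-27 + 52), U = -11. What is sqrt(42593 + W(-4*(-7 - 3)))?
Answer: sqrt(1064854)/5 ≈ 206.38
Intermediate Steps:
W(l) = -11/25 + l/25 (W(l) = (l - 11)/(-27 + 52) = (-11 + l)/25 = (-11 + l)*(1/25) = -11/25 + l/25)
sqrt(42593 + W(-4*(-7 - 3))) = sqrt(42593 + (-11/25 + (-4*(-7 - 3))/25)) = sqrt(42593 + (-11/25 + (-4*(-10))/25)) = sqrt(42593 + (-11/25 + (1/25)*40)) = sqrt(42593 + (-11/25 + 8/5)) = sqrt(42593 + 29/25) = sqrt(1064854/25) = sqrt(1064854)/5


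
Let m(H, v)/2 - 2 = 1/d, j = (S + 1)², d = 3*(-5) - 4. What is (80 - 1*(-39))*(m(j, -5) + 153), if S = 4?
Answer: 354739/19 ≈ 18670.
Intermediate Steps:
d = -19 (d = -15 - 4 = -19)
j = 25 (j = (4 + 1)² = 5² = 25)
m(H, v) = 74/19 (m(H, v) = 4 + 2/(-19) = 4 + 2*(-1/19) = 4 - 2/19 = 74/19)
(80 - 1*(-39))*(m(j, -5) + 153) = (80 - 1*(-39))*(74/19 + 153) = (80 + 39)*(2981/19) = 119*(2981/19) = 354739/19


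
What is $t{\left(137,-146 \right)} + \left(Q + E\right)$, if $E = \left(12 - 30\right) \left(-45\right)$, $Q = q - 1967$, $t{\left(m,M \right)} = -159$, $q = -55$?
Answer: $-1371$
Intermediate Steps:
$Q = -2022$ ($Q = -55 - 1967 = -2022$)
$E = 810$ ($E = \left(-18\right) \left(-45\right) = 810$)
$t{\left(137,-146 \right)} + \left(Q + E\right) = -159 + \left(-2022 + 810\right) = -159 - 1212 = -1371$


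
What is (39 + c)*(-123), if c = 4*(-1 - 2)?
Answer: -3321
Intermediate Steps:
c = -12 (c = 4*(-3) = -12)
(39 + c)*(-123) = (39 - 12)*(-123) = 27*(-123) = -3321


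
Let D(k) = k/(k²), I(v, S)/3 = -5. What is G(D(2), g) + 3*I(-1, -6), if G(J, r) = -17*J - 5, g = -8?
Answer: -117/2 ≈ -58.500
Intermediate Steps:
I(v, S) = -15 (I(v, S) = 3*(-5) = -15)
D(k) = 1/k (D(k) = k/k² = 1/k)
G(J, r) = -5 - 17*J
G(D(2), g) + 3*I(-1, -6) = (-5 - 17/2) + 3*(-15) = (-5 - 17*½) - 45 = (-5 - 17/2) - 45 = -27/2 - 45 = -117/2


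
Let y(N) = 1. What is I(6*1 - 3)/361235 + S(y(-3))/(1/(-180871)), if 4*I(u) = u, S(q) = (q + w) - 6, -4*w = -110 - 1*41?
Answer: -2139784643683/361235 ≈ -5.9235e+6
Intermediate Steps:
w = 151/4 (w = -(-110 - 1*41)/4 = -(-110 - 41)/4 = -¼*(-151) = 151/4 ≈ 37.750)
S(q) = 127/4 + q (S(q) = (q + 151/4) - 6 = (151/4 + q) - 6 = 127/4 + q)
I(u) = u/4
I(6*1 - 3)/361235 + S(y(-3))/(1/(-180871)) = ((6*1 - 3)/4)/361235 + (127/4 + 1)/(1/(-180871)) = ((6 - 3)/4)*(1/361235) + 131/(4*(-1/180871)) = ((¼)*3)*(1/361235) + (131/4)*(-180871) = (¾)*(1/361235) - 23694101/4 = 3/1444940 - 23694101/4 = -2139784643683/361235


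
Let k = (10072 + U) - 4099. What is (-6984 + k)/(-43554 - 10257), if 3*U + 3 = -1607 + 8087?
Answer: -1148/53811 ≈ -0.021334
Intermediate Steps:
U = 2159 (U = -1 + (-1607 + 8087)/3 = -1 + (⅓)*6480 = -1 + 2160 = 2159)
k = 8132 (k = (10072 + 2159) - 4099 = 12231 - 4099 = 8132)
(-6984 + k)/(-43554 - 10257) = (-6984 + 8132)/(-43554 - 10257) = 1148/(-53811) = 1148*(-1/53811) = -1148/53811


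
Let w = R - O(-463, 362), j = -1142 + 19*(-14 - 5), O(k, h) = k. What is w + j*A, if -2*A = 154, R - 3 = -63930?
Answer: 52267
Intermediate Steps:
R = -63927 (R = 3 - 63930 = -63927)
A = -77 (A = -1/2*154 = -77)
j = -1503 (j = -1142 + 19*(-19) = -1142 - 361 = -1503)
w = -63464 (w = -63927 - 1*(-463) = -63927 + 463 = -63464)
w + j*A = -63464 - 1503*(-77) = -63464 + 115731 = 52267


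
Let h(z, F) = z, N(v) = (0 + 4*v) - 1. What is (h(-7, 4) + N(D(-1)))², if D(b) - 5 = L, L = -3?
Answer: 0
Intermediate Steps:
D(b) = 2 (D(b) = 5 - 3 = 2)
N(v) = -1 + 4*v (N(v) = 4*v - 1 = -1 + 4*v)
(h(-7, 4) + N(D(-1)))² = (-7 + (-1 + 4*2))² = (-7 + (-1 + 8))² = (-7 + 7)² = 0² = 0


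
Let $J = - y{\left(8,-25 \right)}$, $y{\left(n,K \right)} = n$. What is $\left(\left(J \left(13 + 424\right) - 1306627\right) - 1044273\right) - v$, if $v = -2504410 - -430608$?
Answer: $-280594$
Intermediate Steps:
$v = -2073802$ ($v = -2504410 + 430608 = -2073802$)
$J = -8$ ($J = \left(-1\right) 8 = -8$)
$\left(\left(J \left(13 + 424\right) - 1306627\right) - 1044273\right) - v = \left(\left(- 8 \left(13 + 424\right) - 1306627\right) - 1044273\right) - -2073802 = \left(\left(\left(-8\right) 437 - 1306627\right) - 1044273\right) + 2073802 = \left(\left(-3496 - 1306627\right) - 1044273\right) + 2073802 = \left(-1310123 - 1044273\right) + 2073802 = -2354396 + 2073802 = -280594$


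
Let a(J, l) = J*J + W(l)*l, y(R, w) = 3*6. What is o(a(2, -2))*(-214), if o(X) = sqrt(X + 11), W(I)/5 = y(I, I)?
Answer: -214*I*sqrt(165) ≈ -2748.9*I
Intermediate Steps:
y(R, w) = 18
W(I) = 90 (W(I) = 5*18 = 90)
a(J, l) = J**2 + 90*l (a(J, l) = J*J + 90*l = J**2 + 90*l)
o(X) = sqrt(11 + X)
o(a(2, -2))*(-214) = sqrt(11 + (2**2 + 90*(-2)))*(-214) = sqrt(11 + (4 - 180))*(-214) = sqrt(11 - 176)*(-214) = sqrt(-165)*(-214) = (I*sqrt(165))*(-214) = -214*I*sqrt(165)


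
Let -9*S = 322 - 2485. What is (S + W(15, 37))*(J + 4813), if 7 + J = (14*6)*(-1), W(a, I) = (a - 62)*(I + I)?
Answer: -15288262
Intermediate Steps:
W(a, I) = 2*I*(-62 + a) (W(a, I) = (-62 + a)*(2*I) = 2*I*(-62 + a))
S = 721/3 (S = -(322 - 2485)/9 = -1/9*(-2163) = 721/3 ≈ 240.33)
J = -91 (J = -7 + (14*6)*(-1) = -7 + 84*(-1) = -7 - 84 = -91)
(S + W(15, 37))*(J + 4813) = (721/3 + 2*37*(-62 + 15))*(-91 + 4813) = (721/3 + 2*37*(-47))*4722 = (721/3 - 3478)*4722 = -9713/3*4722 = -15288262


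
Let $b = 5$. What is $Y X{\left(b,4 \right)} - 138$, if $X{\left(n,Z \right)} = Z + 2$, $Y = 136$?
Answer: $678$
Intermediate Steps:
$X{\left(n,Z \right)} = 2 + Z$
$Y X{\left(b,4 \right)} - 138 = 136 \left(2 + 4\right) - 138 = 136 \cdot 6 - 138 = 816 - 138 = 678$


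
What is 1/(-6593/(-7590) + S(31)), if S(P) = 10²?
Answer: 7590/765593 ≈ 0.0099139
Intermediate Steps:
S(P) = 100
1/(-6593/(-7590) + S(31)) = 1/(-6593/(-7590) + 100) = 1/(-6593*(-1/7590) + 100) = 1/(6593/7590 + 100) = 1/(765593/7590) = 7590/765593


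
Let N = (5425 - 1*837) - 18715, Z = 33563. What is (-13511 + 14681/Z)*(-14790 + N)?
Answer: 13112558582004/33563 ≈ 3.9068e+8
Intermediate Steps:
N = -14127 (N = (5425 - 837) - 18715 = 4588 - 18715 = -14127)
(-13511 + 14681/Z)*(-14790 + N) = (-13511 + 14681/33563)*(-14790 - 14127) = (-13511 + 14681*(1/33563))*(-28917) = (-13511 + 14681/33563)*(-28917) = -453455012/33563*(-28917) = 13112558582004/33563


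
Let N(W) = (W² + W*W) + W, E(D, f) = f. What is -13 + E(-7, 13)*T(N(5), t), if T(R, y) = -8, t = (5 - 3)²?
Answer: -117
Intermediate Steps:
t = 4 (t = 2² = 4)
N(W) = W + 2*W² (N(W) = (W² + W²) + W = 2*W² + W = W + 2*W²)
-13 + E(-7, 13)*T(N(5), t) = -13 + 13*(-8) = -13 - 104 = -117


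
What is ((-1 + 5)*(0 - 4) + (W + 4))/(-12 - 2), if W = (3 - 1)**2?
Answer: 4/7 ≈ 0.57143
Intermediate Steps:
W = 4 (W = 2**2 = 4)
((-1 + 5)*(0 - 4) + (W + 4))/(-12 - 2) = ((-1 + 5)*(0 - 4) + (4 + 4))/(-12 - 2) = (4*(-4) + 8)/(-14) = -(-16 + 8)/14 = -1/14*(-8) = 4/7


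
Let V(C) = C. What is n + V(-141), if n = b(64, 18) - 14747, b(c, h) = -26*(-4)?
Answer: -14784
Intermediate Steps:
b(c, h) = 104
n = -14643 (n = 104 - 14747 = -14643)
n + V(-141) = -14643 - 141 = -14784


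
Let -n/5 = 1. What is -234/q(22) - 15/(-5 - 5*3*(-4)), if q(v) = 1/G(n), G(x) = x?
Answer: 12867/11 ≈ 1169.7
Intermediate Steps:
n = -5 (n = -5*1 = -5)
q(v) = -⅕ (q(v) = 1/(-5) = -⅕)
-234/q(22) - 15/(-5 - 5*3*(-4)) = -234/(-⅕) - 15/(-5 - 5*3*(-4)) = -234*(-5) - 15/(-5 - 15*(-4)) = 1170 - 15/(-5 + 60) = 1170 - 15/55 = 1170 - 15*1/55 = 1170 - 3/11 = 12867/11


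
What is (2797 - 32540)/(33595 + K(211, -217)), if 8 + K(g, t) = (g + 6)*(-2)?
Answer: -29743/33153 ≈ -0.89714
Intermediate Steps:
K(g, t) = -20 - 2*g (K(g, t) = -8 + (g + 6)*(-2) = -8 + (6 + g)*(-2) = -8 + (-12 - 2*g) = -20 - 2*g)
(2797 - 32540)/(33595 + K(211, -217)) = (2797 - 32540)/(33595 + (-20 - 2*211)) = -29743/(33595 + (-20 - 422)) = -29743/(33595 - 442) = -29743/33153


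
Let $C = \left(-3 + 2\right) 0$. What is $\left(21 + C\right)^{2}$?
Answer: $441$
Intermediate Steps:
$C = 0$ ($C = \left(-1\right) 0 = 0$)
$\left(21 + C\right)^{2} = \left(21 + 0\right)^{2} = 21^{2} = 441$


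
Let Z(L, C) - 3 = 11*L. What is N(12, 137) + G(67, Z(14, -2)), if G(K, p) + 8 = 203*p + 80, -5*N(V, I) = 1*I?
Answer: 159578/5 ≈ 31916.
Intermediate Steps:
Z(L, C) = 3 + 11*L
N(V, I) = -I/5
G(K, p) = 72 + 203*p (G(K, p) = -8 + (203*p + 80) = -8 + (80 + 203*p) = 72 + 203*p)
N(12, 137) + G(67, Z(14, -2)) = -1/5*137 + (72 + 203*(3 + 11*14)) = -137/5 + (72 + 203*(3 + 154)) = -137/5 + (72 + 203*157) = -137/5 + (72 + 31871) = -137/5 + 31943 = 159578/5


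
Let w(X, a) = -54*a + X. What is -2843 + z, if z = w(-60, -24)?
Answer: -1607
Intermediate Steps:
w(X, a) = X - 54*a
z = 1236 (z = -60 - 54*(-24) = -60 + 1296 = 1236)
-2843 + z = -2843 + 1236 = -1607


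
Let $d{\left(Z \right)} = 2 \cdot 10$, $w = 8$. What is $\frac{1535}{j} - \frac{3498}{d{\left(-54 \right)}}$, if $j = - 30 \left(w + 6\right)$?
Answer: $- \frac{74993}{420} \approx -178.55$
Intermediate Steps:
$d{\left(Z \right)} = 20$
$j = -420$ ($j = - 30 \left(8 + 6\right) = \left(-30\right) 14 = -420$)
$\frac{1535}{j} - \frac{3498}{d{\left(-54 \right)}} = \frac{1535}{-420} - \frac{3498}{20} = 1535 \left(- \frac{1}{420}\right) - \frac{1749}{10} = - \frac{307}{84} - \frac{1749}{10} = - \frac{74993}{420}$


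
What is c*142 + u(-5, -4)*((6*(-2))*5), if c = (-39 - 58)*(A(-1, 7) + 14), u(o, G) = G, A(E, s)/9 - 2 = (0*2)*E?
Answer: -440528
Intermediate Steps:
A(E, s) = 18 (A(E, s) = 18 + 9*((0*2)*E) = 18 + 9*(0*E) = 18 + 9*0 = 18 + 0 = 18)
c = -3104 (c = (-39 - 58)*(18 + 14) = -97*32 = -3104)
c*142 + u(-5, -4)*((6*(-2))*5) = -3104*142 - 4*6*(-2)*5 = -440768 - (-48)*5 = -440768 - 4*(-60) = -440768 + 240 = -440528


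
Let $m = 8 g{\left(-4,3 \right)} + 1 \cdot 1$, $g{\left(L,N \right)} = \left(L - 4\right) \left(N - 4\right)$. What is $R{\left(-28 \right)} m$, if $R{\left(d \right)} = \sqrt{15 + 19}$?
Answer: $65 \sqrt{34} \approx 379.01$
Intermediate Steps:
$g{\left(L,N \right)} = \left(-4 + L\right) \left(-4 + N\right)$
$R{\left(d \right)} = \sqrt{34}$
$m = 65$ ($m = 8 \left(16 - -16 - 12 - 12\right) + 1 \cdot 1 = 8 \left(16 + 16 - 12 - 12\right) + 1 = 8 \cdot 8 + 1 = 64 + 1 = 65$)
$R{\left(-28 \right)} m = \sqrt{34} \cdot 65 = 65 \sqrt{34}$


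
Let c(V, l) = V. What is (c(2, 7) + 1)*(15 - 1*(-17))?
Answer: 96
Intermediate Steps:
(c(2, 7) + 1)*(15 - 1*(-17)) = (2 + 1)*(15 - 1*(-17)) = 3*(15 + 17) = 3*32 = 96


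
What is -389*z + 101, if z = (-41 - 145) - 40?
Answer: 88015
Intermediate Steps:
z = -226 (z = -186 - 40 = -226)
-389*z + 101 = -389*(-226) + 101 = 87914 + 101 = 88015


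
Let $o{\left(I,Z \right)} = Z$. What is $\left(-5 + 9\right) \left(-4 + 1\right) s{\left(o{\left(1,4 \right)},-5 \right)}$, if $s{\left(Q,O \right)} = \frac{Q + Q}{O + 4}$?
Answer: $96$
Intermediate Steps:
$s{\left(Q,O \right)} = \frac{2 Q}{4 + O}$
$\left(-5 + 9\right) \left(-4 + 1\right) s{\left(o{\left(1,4 \right)},-5 \right)} = \left(-5 + 9\right) \left(-4 + 1\right) 2 \cdot 4 \frac{1}{4 - 5} = 4 \left(- 3 \cdot 2 \cdot 4 \frac{1}{-1}\right) = 4 \left(- 3 \cdot 2 \cdot 4 \left(-1\right)\right) = 4 \left(\left(-3\right) \left(-8\right)\right) = 4 \cdot 24 = 96$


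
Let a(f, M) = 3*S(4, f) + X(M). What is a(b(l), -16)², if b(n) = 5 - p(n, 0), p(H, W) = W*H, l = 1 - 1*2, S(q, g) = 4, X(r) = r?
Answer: 16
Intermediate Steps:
l = -1 (l = 1 - 2 = -1)
p(H, W) = H*W
b(n) = 5 (b(n) = 5 - n*0 = 5 - 1*0 = 5 + 0 = 5)
a(f, M) = 12 + M (a(f, M) = 3*4 + M = 12 + M)
a(b(l), -16)² = (12 - 16)² = (-4)² = 16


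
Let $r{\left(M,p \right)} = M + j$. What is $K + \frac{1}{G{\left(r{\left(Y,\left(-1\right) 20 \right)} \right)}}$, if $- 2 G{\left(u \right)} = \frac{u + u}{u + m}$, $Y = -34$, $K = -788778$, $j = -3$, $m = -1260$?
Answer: $- \frac{29186083}{37} \approx -7.8881 \cdot 10^{5}$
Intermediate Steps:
$r{\left(M,p \right)} = -3 + M$ ($r{\left(M,p \right)} = M - 3 = -3 + M$)
$G{\left(u \right)} = - \frac{u}{-1260 + u}$ ($G{\left(u \right)} = - \frac{\left(u + u\right) \frac{1}{u - 1260}}{2} = - \frac{2 u \frac{1}{-1260 + u}}{2} = - \frac{u}{-1260 + u}$)
$K + \frac{1}{G{\left(r{\left(Y,\left(-1\right) 20 \right)} \right)}} = -788778 + \frac{1}{\left(-1\right) \left(-3 - 34\right) \frac{1}{-1260 - 37}} = -788778 + \frac{1}{\left(-1\right) \left(-37\right) \frac{1}{-1260 - 37}} = -788778 + \frac{1}{\left(-1\right) \left(-37\right) \frac{1}{-1297}} = -788778 + \frac{1}{\left(-1\right) \left(-37\right) \left(- \frac{1}{1297}\right)} = -788778 + \frac{1}{- \frac{37}{1297}} = -788778 - \frac{1297}{37} = - \frac{29186083}{37}$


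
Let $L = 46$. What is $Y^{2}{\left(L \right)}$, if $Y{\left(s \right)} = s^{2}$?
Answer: $4477456$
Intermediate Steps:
$Y^{2}{\left(L \right)} = \left(46^{2}\right)^{2} = 2116^{2} = 4477456$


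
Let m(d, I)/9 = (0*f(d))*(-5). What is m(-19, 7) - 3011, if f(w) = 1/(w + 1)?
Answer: -3011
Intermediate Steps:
f(w) = 1/(1 + w)
m(d, I) = 0 (m(d, I) = 9*((0/(1 + d))*(-5)) = 9*(0*(-5)) = 9*0 = 0)
m(-19, 7) - 3011 = 0 - 3011 = -3011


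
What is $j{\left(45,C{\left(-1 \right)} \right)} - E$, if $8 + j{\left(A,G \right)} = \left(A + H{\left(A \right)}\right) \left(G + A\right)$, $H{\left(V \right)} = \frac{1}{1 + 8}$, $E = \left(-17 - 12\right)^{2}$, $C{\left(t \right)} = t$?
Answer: $\frac{10223}{9} \approx 1135.9$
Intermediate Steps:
$E = 841$ ($E = \left(-29\right)^{2} = 841$)
$H{\left(V \right)} = \frac{1}{9}$
$j{\left(A,G \right)} = -8 + \left(\frac{1}{9} + A\right) \left(A + G\right)$ ($j{\left(A,G \right)} = -8 + \left(A + \frac{1}{9}\right) \left(G + A\right) = -8 + \left(\frac{1}{9} + A\right) \left(A + G\right)$)
$j{\left(45,C{\left(-1 \right)} \right)} - E = \left(-8 + 45^{2} + \frac{1}{9} \cdot 45 + \frac{1}{9} \left(-1\right) + 45 \left(-1\right)\right) - 841 = \left(-8 + 2025 + 5 - \frac{1}{9} - 45\right) - 841 = \frac{17792}{9} - 841 = \frac{10223}{9}$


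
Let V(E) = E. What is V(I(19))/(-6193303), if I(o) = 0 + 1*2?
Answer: -2/6193303 ≈ -3.2293e-7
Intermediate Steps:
I(o) = 2 (I(o) = 0 + 2 = 2)
V(I(19))/(-6193303) = 2/(-6193303) = 2*(-1/6193303) = -2/6193303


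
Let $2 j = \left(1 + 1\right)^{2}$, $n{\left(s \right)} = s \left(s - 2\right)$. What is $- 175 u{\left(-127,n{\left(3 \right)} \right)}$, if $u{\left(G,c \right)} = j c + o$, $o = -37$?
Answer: $5425$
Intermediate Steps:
$n{\left(s \right)} = s \left(-2 + s\right)$
$j = 2$ ($j = \frac{\left(1 + 1\right)^{2}}{2} = \frac{2^{2}}{2} = \frac{1}{2} \cdot 4 = 2$)
$u{\left(G,c \right)} = -37 + 2 c$ ($u{\left(G,c \right)} = 2 c - 37 = -37 + 2 c$)
$- 175 u{\left(-127,n{\left(3 \right)} \right)} = - 175 \left(-37 + 2 \cdot 3 \left(-2 + 3\right)\right) = - 175 \left(-37 + 2 \cdot 3 \cdot 1\right) = - 175 \left(-37 + 2 \cdot 3\right) = - 175 \left(-37 + 6\right) = \left(-175\right) \left(-31\right) = 5425$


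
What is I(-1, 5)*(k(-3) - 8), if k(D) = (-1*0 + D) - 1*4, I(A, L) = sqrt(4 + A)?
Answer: -15*sqrt(3) ≈ -25.981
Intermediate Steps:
k(D) = -4 + D (k(D) = (0 + D) - 4 = D - 4 = -4 + D)
I(-1, 5)*(k(-3) - 8) = sqrt(4 - 1)*((-4 - 3) - 8) = sqrt(3)*(-7 - 8) = sqrt(3)*(-15) = -15*sqrt(3)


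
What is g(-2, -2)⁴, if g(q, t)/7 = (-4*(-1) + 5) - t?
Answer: 35153041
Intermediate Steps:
g(q, t) = 63 - 7*t (g(q, t) = 7*((-4*(-1) + 5) - t) = 7*((4 + 5) - t) = 7*(9 - t) = 63 - 7*t)
g(-2, -2)⁴ = (63 - 7*(-2))⁴ = (63 + 14)⁴ = 77⁴ = 35153041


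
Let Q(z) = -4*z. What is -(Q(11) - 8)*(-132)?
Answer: -6864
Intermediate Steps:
-(Q(11) - 8)*(-132) = -(-4*11 - 8)*(-132) = -(-44 - 8)*(-132) = -(-52)*(-132) = -1*6864 = -6864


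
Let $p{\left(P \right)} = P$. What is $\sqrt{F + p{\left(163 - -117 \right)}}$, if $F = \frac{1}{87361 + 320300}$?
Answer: $\frac{\sqrt{46532497865541}}{407661} \approx 16.733$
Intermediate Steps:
$F = \frac{1}{407661} \approx 2.453 \cdot 10^{-6}$
$\sqrt{F + p{\left(163 - -117 \right)}} = \sqrt{\frac{1}{407661} + \left(163 - -117\right)} = \sqrt{\frac{1}{407661} + \left(163 + 117\right)} = \sqrt{\frac{1}{407661} + 280} = \sqrt{\frac{114145081}{407661}} = \frac{\sqrt{46532497865541}}{407661}$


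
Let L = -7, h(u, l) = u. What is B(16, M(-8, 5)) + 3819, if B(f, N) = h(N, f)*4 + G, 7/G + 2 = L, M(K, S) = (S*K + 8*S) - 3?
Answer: 34256/9 ≈ 3806.2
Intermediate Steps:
M(K, S) = -3 + 8*S + K*S (M(K, S) = (K*S + 8*S) - 3 = (8*S + K*S) - 3 = -3 + 8*S + K*S)
G = -7/9 (G = 7/(-2 - 7) = 7/(-9) = 7*(-⅑) = -7/9 ≈ -0.77778)
B(f, N) = -7/9 + 4*N (B(f, N) = N*4 - 7/9 = 4*N - 7/9 = -7/9 + 4*N)
B(16, M(-8, 5)) + 3819 = (-7/9 + 4*(-3 + 8*5 - 8*5)) + 3819 = (-7/9 + 4*(-3 + 40 - 40)) + 3819 = (-7/9 + 4*(-3)) + 3819 = (-7/9 - 12) + 3819 = -115/9 + 3819 = 34256/9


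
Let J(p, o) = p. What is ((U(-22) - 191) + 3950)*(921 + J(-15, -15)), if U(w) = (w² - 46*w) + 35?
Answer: 4792740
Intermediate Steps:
U(w) = 35 + w² - 46*w
((U(-22) - 191) + 3950)*(921 + J(-15, -15)) = (((35 + (-22)² - 46*(-22)) - 191) + 3950)*(921 - 15) = (((35 + 484 + 1012) - 191) + 3950)*906 = ((1531 - 191) + 3950)*906 = (1340 + 3950)*906 = 5290*906 = 4792740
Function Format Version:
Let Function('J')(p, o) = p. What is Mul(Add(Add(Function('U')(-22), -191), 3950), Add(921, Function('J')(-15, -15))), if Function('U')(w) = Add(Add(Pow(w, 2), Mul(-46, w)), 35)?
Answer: 4792740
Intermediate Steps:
Function('U')(w) = Add(35, Pow(w, 2), Mul(-46, w))
Mul(Add(Add(Function('U')(-22), -191), 3950), Add(921, Function('J')(-15, -15))) = Mul(Add(Add(Add(35, Pow(-22, 2), Mul(-46, -22)), -191), 3950), Add(921, -15)) = Mul(Add(Add(Add(35, 484, 1012), -191), 3950), 906) = Mul(Add(Add(1531, -191), 3950), 906) = Mul(Add(1340, 3950), 906) = Mul(5290, 906) = 4792740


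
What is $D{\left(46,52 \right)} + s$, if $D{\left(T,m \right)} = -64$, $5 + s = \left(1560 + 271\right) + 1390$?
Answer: $3152$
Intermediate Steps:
$s = 3216$ ($s = -5 + \left(\left(1560 + 271\right) + 1390\right) = -5 + \left(1831 + 1390\right) = -5 + 3221 = 3216$)
$D{\left(46,52 \right)} + s = -64 + 3216 = 3152$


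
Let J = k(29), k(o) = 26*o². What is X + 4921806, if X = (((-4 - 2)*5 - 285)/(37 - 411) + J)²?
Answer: 67571381419657/139876 ≈ 4.8308e+8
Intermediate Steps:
J = 21866 (J = 26*29² = 26*841 = 21866)
X = 66882938883601/139876 (X = (((-4 - 2)*5 - 285)/(37 - 411) + 21866)² = ((-6*5 - 285)/(-374) + 21866)² = ((-30 - 285)*(-1/374) + 21866)² = (-315*(-1/374) + 21866)² = (315/374 + 21866)² = (8178199/374)² = 66882938883601/139876 ≈ 4.7816e+8)
X + 4921806 = 66882938883601/139876 + 4921806 = 67571381419657/139876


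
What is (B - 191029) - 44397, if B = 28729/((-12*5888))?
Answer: -16634288185/70656 ≈ -2.3543e+5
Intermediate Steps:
B = -28729/70656 (B = 28729/(-70656) = 28729*(-1/70656) = -28729/70656 ≈ -0.40660)
(B - 191029) - 44397 = (-28729/70656 - 191029) - 44397 = -13497373753/70656 - 44397 = -16634288185/70656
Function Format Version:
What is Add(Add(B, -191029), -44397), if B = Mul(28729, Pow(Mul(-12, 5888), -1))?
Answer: Rational(-16634288185, 70656) ≈ -2.3543e+5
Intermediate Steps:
B = Rational(-28729, 70656) (B = Mul(28729, Pow(-70656, -1)) = Mul(28729, Rational(-1, 70656)) = Rational(-28729, 70656) ≈ -0.40660)
Add(Add(B, -191029), -44397) = Add(Add(Rational(-28729, 70656), -191029), -44397) = Add(Rational(-13497373753, 70656), -44397) = Rational(-16634288185, 70656)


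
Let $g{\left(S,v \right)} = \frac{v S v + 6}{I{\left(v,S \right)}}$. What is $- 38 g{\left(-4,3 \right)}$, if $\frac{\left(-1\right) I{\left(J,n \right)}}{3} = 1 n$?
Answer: $95$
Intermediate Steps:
$I{\left(J,n \right)} = - 3 n$ ($I{\left(J,n \right)} = - 3 \cdot 1 n = - 3 n$)
$g{\left(S,v \right)} = - \frac{6 + S v^{2}}{3 S}$ ($g{\left(S,v \right)} = \frac{v S v + 6}{\left(-3\right) S} = \left(S v v + 6\right) \left(- \frac{1}{3 S}\right) = \left(S v^{2} + 6\right) \left(- \frac{1}{3 S}\right) = \left(6 + S v^{2}\right) \left(- \frac{1}{3 S}\right) = - \frac{6 + S v^{2}}{3 S}$)
$- 38 g{\left(-4,3 \right)} = - 38 \left(- \frac{2}{-4} - \frac{3^{2}}{3}\right) = - 38 \left(\left(-2\right) \left(- \frac{1}{4}\right) - 3\right) = - 38 \left(\frac{1}{2} - 3\right) = \left(-38\right) \left(- \frac{5}{2}\right) = 95$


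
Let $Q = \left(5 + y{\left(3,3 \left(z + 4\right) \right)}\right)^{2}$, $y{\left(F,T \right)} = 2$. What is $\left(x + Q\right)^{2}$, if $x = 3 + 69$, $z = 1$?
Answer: $14641$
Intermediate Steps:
$x = 72$
$Q = 49$ ($Q = \left(5 + 2\right)^{2} = 7^{2} = 49$)
$\left(x + Q\right)^{2} = \left(72 + 49\right)^{2} = 121^{2} = 14641$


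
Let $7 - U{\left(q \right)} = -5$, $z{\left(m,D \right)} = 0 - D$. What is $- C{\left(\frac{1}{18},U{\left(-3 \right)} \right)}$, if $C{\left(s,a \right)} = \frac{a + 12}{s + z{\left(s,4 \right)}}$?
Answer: $\frac{432}{71} \approx 6.0845$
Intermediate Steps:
$z{\left(m,D \right)} = - D$
$U{\left(q \right)} = 12$ ($U{\left(q \right)} = 7 - -5 = 7 + 5 = 12$)
$C{\left(s,a \right)} = \frac{12 + a}{-4 + s}$ ($C{\left(s,a \right)} = \frac{a + 12}{s - 4} = \frac{12 + a}{s - 4} = \frac{12 + a}{-4 + s}$)
$- C{\left(\frac{1}{18},U{\left(-3 \right)} \right)} = - \frac{12 + 12}{-4 + \frac{1}{18}} = - \frac{24}{-4 + \frac{1}{18}} = - \frac{24}{- \frac{71}{18}} = - \frac{\left(-18\right) 24}{71} = \left(-1\right) \left(- \frac{432}{71}\right) = \frac{432}{71}$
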